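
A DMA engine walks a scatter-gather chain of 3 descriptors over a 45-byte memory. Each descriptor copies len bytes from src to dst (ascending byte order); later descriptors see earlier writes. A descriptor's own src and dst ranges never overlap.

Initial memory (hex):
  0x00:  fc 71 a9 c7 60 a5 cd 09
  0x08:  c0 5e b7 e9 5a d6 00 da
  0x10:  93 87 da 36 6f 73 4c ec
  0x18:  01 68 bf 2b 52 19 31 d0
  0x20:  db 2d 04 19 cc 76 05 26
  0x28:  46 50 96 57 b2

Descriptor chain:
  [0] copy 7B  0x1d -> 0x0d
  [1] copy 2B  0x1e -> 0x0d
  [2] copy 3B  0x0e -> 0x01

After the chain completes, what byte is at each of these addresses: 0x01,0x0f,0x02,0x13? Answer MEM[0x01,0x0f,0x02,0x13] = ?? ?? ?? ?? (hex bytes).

MEM[0x01,0x0f,0x02,0x13] = d0 d0 d0 19

D0: mem[0x0d..0x13] <- [19 31 d0 db 2d 04 19]
D1: mem[0x0d..0x0e] <- [31 d0]
D2: mem[0x01..0x03] <- [d0 d0 db]
query mem[0x01]=0xd0, mem[0x0f]=0xd0, mem[0x02]=0xd0, mem[0x13]=0x19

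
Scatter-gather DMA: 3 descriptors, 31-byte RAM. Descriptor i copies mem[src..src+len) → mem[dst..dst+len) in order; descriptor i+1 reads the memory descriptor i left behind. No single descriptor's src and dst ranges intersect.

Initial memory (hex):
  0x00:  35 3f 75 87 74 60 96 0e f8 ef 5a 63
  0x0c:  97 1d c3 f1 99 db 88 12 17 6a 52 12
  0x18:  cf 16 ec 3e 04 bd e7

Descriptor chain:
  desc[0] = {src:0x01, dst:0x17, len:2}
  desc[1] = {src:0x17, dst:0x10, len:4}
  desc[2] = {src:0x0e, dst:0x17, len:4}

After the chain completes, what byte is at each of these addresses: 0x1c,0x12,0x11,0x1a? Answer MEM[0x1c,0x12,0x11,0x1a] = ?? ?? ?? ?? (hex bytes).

[0] 0x01->0x17 len=2 : 3f 75
[1] 0x17->0x10 len=4 : 3f 75 16 ec
[2] 0x0e->0x17 len=4 : c3 f1 3f 75
query mem[0x1c]=0x04, mem[0x12]=0x16, mem[0x11]=0x75, mem[0x1a]=0x75

MEM[0x1c,0x12,0x11,0x1a] = 04 16 75 75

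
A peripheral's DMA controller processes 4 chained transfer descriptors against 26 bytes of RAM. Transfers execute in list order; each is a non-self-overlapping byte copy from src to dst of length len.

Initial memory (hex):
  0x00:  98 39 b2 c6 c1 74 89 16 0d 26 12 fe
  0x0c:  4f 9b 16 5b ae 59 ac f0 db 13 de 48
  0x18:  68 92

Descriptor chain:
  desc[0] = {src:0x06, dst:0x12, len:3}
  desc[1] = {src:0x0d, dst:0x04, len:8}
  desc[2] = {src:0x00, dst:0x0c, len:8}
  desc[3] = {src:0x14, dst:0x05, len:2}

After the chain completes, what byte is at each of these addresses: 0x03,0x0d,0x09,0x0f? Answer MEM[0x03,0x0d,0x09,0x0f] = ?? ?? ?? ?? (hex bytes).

D0: mem[0x12..0x14] <- [89 16 0d]
D1: mem[0x04..0x0b] <- [9b 16 5b ae 59 89 16 0d]
D2: mem[0x0c..0x13] <- [98 39 b2 c6 9b 16 5b ae]
D3: mem[0x05..0x06] <- [0d 13]
query mem[0x03]=0xc6, mem[0x0d]=0x39, mem[0x09]=0x89, mem[0x0f]=0xc6

MEM[0x03,0x0d,0x09,0x0f] = c6 39 89 c6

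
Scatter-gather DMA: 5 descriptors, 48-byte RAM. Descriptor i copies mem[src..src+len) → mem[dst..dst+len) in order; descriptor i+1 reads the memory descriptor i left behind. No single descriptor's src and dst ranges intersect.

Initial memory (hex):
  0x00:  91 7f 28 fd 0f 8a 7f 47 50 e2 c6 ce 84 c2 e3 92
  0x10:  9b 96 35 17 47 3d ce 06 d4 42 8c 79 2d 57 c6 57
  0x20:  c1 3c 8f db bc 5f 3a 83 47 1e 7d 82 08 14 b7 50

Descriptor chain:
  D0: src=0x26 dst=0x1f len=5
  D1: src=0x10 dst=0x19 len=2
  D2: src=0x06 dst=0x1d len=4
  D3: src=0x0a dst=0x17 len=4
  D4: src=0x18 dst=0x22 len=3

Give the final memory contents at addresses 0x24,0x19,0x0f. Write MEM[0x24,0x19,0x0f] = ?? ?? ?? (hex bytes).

MEM[0x24,0x19,0x0f] = c2 84 92

#0 dst[0x1f+5] := {0x3a,0x83,0x47,0x1e,0x7d}
#1 dst[0x19+2] := {0x9b,0x96}
#2 dst[0x1d+4] := {0x7f,0x47,0x50,0xe2}
#3 dst[0x17+4] := {0xc6,0xce,0x84,0xc2}
#4 dst[0x22+3] := {0xce,0x84,0xc2}
query mem[0x24]=0xc2, mem[0x19]=0x84, mem[0x0f]=0x92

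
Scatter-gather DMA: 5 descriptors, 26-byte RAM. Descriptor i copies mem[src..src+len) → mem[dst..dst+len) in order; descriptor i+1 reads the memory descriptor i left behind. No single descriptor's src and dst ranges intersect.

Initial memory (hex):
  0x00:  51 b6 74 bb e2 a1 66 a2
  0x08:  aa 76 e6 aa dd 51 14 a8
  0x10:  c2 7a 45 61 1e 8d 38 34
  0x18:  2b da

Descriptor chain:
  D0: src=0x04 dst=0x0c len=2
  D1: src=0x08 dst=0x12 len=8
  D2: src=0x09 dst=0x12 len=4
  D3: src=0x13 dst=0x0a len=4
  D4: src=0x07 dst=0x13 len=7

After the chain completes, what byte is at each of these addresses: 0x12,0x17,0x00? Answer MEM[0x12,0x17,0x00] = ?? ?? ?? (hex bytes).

#0 dst[0x0c+2] := {0xe2,0xa1}
#1 dst[0x12+8] := {0xaa,0x76,0xe6,0xaa,0xe2,0xa1,0x14,0xa8}
#2 dst[0x12+4] := {0x76,0xe6,0xaa,0xe2}
#3 dst[0x0a+4] := {0xe6,0xaa,0xe2,0xe2}
#4 dst[0x13+7] := {0xa2,0xaa,0x76,0xe6,0xaa,0xe2,0xe2}
query mem[0x12]=0x76, mem[0x17]=0xaa, mem[0x00]=0x51

MEM[0x12,0x17,0x00] = 76 aa 51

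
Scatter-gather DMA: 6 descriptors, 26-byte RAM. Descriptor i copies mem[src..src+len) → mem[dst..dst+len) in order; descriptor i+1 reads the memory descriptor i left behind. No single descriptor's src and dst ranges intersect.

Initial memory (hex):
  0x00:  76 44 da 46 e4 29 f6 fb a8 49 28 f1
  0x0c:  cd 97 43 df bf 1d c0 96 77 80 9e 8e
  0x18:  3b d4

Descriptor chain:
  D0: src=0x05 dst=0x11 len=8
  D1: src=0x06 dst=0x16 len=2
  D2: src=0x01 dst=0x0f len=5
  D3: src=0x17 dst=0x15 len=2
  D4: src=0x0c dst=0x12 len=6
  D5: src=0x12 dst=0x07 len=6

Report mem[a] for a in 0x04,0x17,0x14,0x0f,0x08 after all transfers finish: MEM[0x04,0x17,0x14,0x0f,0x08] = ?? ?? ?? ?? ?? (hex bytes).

[0] 0x05->0x11 len=8 : 29 f6 fb a8 49 28 f1 cd
[1] 0x06->0x16 len=2 : f6 fb
[2] 0x01->0x0f len=5 : 44 da 46 e4 29
[3] 0x17->0x15 len=2 : fb cd
[4] 0x0c->0x12 len=6 : cd 97 43 44 da 46
[5] 0x12->0x07 len=6 : cd 97 43 44 da 46
query mem[0x04]=0xe4, mem[0x17]=0x46, mem[0x14]=0x43, mem[0x0f]=0x44, mem[0x08]=0x97

MEM[0x04,0x17,0x14,0x0f,0x08] = e4 46 43 44 97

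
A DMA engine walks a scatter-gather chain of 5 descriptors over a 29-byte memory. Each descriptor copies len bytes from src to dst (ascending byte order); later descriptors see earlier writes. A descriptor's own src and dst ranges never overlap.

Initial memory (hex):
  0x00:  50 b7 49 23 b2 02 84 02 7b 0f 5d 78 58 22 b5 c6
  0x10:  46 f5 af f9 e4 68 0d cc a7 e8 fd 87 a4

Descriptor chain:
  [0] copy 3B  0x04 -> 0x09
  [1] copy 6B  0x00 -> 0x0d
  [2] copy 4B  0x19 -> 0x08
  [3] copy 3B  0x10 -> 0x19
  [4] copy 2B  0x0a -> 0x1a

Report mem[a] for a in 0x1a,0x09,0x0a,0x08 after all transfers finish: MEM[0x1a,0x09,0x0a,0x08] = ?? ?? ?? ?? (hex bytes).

MEM[0x1a,0x09,0x0a,0x08] = 87 fd 87 e8

[0] 0x04->0x09 len=3 : b2 02 84
[1] 0x00->0x0d len=6 : 50 b7 49 23 b2 02
[2] 0x19->0x08 len=4 : e8 fd 87 a4
[3] 0x10->0x19 len=3 : 23 b2 02
[4] 0x0a->0x1a len=2 : 87 a4
query mem[0x1a]=0x87, mem[0x09]=0xfd, mem[0x0a]=0x87, mem[0x08]=0xe8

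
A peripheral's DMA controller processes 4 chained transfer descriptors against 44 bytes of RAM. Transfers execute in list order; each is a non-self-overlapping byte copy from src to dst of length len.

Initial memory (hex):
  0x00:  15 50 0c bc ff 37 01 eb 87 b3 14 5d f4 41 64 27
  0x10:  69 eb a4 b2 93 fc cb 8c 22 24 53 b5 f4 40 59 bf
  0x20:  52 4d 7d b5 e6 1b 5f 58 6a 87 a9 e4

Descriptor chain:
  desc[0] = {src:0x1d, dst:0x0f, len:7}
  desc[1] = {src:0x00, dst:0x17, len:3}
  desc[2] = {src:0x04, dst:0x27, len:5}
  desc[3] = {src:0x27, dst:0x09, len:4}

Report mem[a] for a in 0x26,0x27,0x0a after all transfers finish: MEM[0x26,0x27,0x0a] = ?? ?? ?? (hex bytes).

[0] 0x1d->0x0f len=7 : 40 59 bf 52 4d 7d b5
[1] 0x00->0x17 len=3 : 15 50 0c
[2] 0x04->0x27 len=5 : ff 37 01 eb 87
[3] 0x27->0x09 len=4 : ff 37 01 eb
query mem[0x26]=0x5f, mem[0x27]=0xff, mem[0x0a]=0x37

MEM[0x26,0x27,0x0a] = 5f ff 37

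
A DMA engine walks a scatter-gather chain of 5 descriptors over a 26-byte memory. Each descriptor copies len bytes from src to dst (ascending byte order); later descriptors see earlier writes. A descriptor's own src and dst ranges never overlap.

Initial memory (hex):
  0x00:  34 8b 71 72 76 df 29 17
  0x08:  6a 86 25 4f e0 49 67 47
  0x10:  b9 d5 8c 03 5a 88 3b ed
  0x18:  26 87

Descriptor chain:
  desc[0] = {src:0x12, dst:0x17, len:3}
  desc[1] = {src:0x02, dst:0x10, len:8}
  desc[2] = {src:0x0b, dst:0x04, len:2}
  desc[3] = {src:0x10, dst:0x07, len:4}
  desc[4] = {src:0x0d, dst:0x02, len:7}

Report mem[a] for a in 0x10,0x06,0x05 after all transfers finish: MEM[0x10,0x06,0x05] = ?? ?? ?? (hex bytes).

MEM[0x10,0x06,0x05] = 71 72 71

  after D0: wrote 3B at 0x17 = 8c035a
  after D1: wrote 8B at 0x10 = 717276df29176a86
  after D2: wrote 2B at 0x04 = 4fe0
  after D3: wrote 4B at 0x07 = 717276df
  after D4: wrote 7B at 0x02 = 496747717276df
query mem[0x10]=0x71, mem[0x06]=0x72, mem[0x05]=0x71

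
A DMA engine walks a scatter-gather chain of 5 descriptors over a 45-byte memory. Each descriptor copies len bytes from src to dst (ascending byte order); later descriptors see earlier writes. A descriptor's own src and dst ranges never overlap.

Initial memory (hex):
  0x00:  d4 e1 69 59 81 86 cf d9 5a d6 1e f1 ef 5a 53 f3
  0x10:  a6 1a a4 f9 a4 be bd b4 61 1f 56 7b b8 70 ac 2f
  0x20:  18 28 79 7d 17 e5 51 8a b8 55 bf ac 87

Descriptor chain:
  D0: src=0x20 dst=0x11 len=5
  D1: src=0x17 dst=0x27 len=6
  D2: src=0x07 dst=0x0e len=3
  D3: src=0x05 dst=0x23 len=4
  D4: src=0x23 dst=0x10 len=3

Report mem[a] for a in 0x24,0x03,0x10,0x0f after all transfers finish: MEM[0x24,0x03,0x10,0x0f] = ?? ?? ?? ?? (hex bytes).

MEM[0x24,0x03,0x10,0x0f] = cf 59 86 5a

[0] 0x20->0x11 len=5 : 18 28 79 7d 17
[1] 0x17->0x27 len=6 : b4 61 1f 56 7b b8
[2] 0x07->0x0e len=3 : d9 5a d6
[3] 0x05->0x23 len=4 : 86 cf d9 5a
[4] 0x23->0x10 len=3 : 86 cf d9
query mem[0x24]=0xcf, mem[0x03]=0x59, mem[0x10]=0x86, mem[0x0f]=0x5a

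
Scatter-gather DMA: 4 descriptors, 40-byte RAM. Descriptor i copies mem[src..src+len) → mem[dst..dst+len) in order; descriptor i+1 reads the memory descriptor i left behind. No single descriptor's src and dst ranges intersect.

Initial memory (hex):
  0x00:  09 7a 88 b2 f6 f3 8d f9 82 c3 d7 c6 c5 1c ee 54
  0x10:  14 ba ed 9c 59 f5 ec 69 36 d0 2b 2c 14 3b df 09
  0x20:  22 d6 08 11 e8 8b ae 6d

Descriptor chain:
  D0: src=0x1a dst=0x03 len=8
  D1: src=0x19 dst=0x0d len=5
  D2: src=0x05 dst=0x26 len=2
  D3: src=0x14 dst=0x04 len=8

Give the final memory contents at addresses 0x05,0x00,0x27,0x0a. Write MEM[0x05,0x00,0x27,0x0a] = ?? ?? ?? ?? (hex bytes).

#0 dst[0x03+8] := {0x2b,0x2c,0x14,0x3b,0xdf,0x09,0x22,0xd6}
#1 dst[0x0d+5] := {0xd0,0x2b,0x2c,0x14,0x3b}
#2 dst[0x26+2] := {0x14,0x3b}
#3 dst[0x04+8] := {0x59,0xf5,0xec,0x69,0x36,0xd0,0x2b,0x2c}
query mem[0x05]=0xf5, mem[0x00]=0x09, mem[0x27]=0x3b, mem[0x0a]=0x2b

MEM[0x05,0x00,0x27,0x0a] = f5 09 3b 2b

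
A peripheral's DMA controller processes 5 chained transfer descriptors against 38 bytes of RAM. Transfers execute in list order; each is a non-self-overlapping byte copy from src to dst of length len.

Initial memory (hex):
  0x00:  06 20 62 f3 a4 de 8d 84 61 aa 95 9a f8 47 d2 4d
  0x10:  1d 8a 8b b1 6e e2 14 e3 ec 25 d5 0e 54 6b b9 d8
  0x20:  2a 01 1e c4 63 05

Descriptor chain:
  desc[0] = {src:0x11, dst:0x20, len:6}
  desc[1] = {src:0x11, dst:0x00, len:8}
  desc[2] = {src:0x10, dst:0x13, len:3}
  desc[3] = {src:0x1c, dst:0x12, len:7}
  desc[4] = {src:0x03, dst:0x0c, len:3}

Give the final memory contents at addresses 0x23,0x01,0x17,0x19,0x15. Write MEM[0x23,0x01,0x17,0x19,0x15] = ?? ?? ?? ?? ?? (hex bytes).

#0 dst[0x20+6] := {0x8a,0x8b,0xb1,0x6e,0xe2,0x14}
#1 dst[0x00+8] := {0x8a,0x8b,0xb1,0x6e,0xe2,0x14,0xe3,0xec}
#2 dst[0x13+3] := {0x1d,0x8a,0x8b}
#3 dst[0x12+7] := {0x54,0x6b,0xb9,0xd8,0x8a,0x8b,0xb1}
#4 dst[0x0c+3] := {0x6e,0xe2,0x14}
query mem[0x23]=0x6e, mem[0x01]=0x8b, mem[0x17]=0x8b, mem[0x19]=0x25, mem[0x15]=0xd8

MEM[0x23,0x01,0x17,0x19,0x15] = 6e 8b 8b 25 d8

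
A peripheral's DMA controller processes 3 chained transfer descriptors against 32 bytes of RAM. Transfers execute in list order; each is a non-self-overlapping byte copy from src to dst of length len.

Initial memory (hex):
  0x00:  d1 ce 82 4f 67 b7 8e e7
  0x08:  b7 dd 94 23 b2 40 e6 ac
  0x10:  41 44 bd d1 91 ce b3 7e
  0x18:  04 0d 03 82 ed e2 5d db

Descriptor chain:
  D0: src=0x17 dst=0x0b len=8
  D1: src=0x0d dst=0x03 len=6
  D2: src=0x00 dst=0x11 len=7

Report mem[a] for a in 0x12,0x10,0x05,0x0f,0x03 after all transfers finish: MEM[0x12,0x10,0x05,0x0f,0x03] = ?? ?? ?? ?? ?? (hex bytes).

[0] 0x17->0x0b len=8 : 7e 04 0d 03 82 ed e2 5d
[1] 0x0d->0x03 len=6 : 0d 03 82 ed e2 5d
[2] 0x00->0x11 len=7 : d1 ce 82 0d 03 82 ed
query mem[0x12]=0xce, mem[0x10]=0xed, mem[0x05]=0x82, mem[0x0f]=0x82, mem[0x03]=0x0d

MEM[0x12,0x10,0x05,0x0f,0x03] = ce ed 82 82 0d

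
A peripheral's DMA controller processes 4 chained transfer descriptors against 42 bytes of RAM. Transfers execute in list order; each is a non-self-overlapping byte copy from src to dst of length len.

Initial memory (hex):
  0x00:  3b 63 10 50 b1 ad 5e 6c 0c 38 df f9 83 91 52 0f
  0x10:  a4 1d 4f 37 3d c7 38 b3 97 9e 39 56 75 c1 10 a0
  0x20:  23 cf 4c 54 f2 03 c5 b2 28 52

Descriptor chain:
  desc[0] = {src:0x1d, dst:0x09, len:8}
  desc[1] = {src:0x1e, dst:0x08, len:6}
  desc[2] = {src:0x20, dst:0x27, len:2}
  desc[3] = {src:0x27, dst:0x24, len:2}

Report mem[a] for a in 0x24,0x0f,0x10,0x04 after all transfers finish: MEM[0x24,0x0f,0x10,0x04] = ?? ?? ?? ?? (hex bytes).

#0 dst[0x09+8] := {0xc1,0x10,0xa0,0x23,0xcf,0x4c,0x54,0xf2}
#1 dst[0x08+6] := {0x10,0xa0,0x23,0xcf,0x4c,0x54}
#2 dst[0x27+2] := {0x23,0xcf}
#3 dst[0x24+2] := {0x23,0xcf}
query mem[0x24]=0x23, mem[0x0f]=0x54, mem[0x10]=0xf2, mem[0x04]=0xb1

MEM[0x24,0x0f,0x10,0x04] = 23 54 f2 b1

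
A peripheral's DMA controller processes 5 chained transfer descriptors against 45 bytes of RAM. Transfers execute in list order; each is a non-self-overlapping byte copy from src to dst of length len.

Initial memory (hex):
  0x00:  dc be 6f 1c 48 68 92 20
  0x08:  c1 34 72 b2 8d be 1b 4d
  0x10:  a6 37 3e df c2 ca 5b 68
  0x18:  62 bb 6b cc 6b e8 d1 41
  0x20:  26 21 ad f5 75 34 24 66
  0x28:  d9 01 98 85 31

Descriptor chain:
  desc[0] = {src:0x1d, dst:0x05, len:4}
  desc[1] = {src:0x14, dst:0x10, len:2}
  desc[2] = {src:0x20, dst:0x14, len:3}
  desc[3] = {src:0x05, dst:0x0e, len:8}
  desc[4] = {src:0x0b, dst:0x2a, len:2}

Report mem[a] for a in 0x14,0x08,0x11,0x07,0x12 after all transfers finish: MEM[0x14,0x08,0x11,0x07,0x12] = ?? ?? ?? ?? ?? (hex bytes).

MEM[0x14,0x08,0x11,0x07,0x12] = b2 26 26 41 34

[0] 0x1d->0x05 len=4 : e8 d1 41 26
[1] 0x14->0x10 len=2 : c2 ca
[2] 0x20->0x14 len=3 : 26 21 ad
[3] 0x05->0x0e len=8 : e8 d1 41 26 34 72 b2 8d
[4] 0x0b->0x2a len=2 : b2 8d
query mem[0x14]=0xb2, mem[0x08]=0x26, mem[0x11]=0x26, mem[0x07]=0x41, mem[0x12]=0x34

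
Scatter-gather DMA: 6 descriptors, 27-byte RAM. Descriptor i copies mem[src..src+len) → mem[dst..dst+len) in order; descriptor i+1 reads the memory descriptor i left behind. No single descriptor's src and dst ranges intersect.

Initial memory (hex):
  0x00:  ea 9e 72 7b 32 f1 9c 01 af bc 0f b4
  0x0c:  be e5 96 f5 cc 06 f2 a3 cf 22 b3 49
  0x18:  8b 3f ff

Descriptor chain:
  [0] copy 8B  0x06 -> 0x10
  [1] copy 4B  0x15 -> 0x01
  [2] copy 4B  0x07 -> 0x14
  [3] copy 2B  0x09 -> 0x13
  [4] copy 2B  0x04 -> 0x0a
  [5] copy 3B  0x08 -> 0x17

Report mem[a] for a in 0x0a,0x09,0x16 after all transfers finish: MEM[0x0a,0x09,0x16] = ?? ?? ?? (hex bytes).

D0: mem[0x10..0x17] <- [9c 01 af bc 0f b4 be e5]
D1: mem[0x01..0x04] <- [b4 be e5 8b]
D2: mem[0x14..0x17] <- [01 af bc 0f]
D3: mem[0x13..0x14] <- [bc 0f]
D4: mem[0x0a..0x0b] <- [8b f1]
D5: mem[0x17..0x19] <- [af bc 8b]
query mem[0x0a]=0x8b, mem[0x09]=0xbc, mem[0x16]=0xbc

MEM[0x0a,0x09,0x16] = 8b bc bc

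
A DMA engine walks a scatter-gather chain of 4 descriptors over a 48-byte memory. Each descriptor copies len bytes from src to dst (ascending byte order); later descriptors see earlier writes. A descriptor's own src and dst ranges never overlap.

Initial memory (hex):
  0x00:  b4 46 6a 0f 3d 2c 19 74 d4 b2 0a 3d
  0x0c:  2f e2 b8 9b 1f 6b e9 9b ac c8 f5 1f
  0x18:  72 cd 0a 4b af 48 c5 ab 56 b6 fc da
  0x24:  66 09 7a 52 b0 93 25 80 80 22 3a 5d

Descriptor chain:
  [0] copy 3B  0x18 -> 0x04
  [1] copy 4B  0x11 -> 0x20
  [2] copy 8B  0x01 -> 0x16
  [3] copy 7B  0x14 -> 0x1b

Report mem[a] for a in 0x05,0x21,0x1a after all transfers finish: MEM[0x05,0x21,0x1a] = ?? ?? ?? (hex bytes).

D0: mem[0x04..0x06] <- [72 cd 0a]
D1: mem[0x20..0x23] <- [6b e9 9b ac]
D2: mem[0x16..0x1d] <- [46 6a 0f 72 cd 0a 74 d4]
D3: mem[0x1b..0x21] <- [ac c8 46 6a 0f 72 cd]
query mem[0x05]=0xcd, mem[0x21]=0xcd, mem[0x1a]=0xcd

MEM[0x05,0x21,0x1a] = cd cd cd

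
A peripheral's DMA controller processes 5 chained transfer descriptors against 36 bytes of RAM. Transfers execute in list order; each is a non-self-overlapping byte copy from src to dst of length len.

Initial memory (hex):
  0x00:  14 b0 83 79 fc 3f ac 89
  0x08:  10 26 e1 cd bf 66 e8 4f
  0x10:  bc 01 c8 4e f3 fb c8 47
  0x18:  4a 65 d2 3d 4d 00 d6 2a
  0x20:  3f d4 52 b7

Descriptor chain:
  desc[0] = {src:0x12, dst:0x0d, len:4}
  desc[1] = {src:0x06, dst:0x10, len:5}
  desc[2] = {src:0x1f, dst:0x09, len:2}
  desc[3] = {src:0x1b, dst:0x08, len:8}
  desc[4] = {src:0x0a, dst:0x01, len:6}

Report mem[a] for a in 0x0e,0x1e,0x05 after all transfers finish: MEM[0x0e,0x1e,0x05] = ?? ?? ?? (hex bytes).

[0] 0x12->0x0d len=4 : c8 4e f3 fb
[1] 0x06->0x10 len=5 : ac 89 10 26 e1
[2] 0x1f->0x09 len=2 : 2a 3f
[3] 0x1b->0x08 len=8 : 3d 4d 00 d6 2a 3f d4 52
[4] 0x0a->0x01 len=6 : 00 d6 2a 3f d4 52
query mem[0x0e]=0xd4, mem[0x1e]=0xd6, mem[0x05]=0xd4

MEM[0x0e,0x1e,0x05] = d4 d6 d4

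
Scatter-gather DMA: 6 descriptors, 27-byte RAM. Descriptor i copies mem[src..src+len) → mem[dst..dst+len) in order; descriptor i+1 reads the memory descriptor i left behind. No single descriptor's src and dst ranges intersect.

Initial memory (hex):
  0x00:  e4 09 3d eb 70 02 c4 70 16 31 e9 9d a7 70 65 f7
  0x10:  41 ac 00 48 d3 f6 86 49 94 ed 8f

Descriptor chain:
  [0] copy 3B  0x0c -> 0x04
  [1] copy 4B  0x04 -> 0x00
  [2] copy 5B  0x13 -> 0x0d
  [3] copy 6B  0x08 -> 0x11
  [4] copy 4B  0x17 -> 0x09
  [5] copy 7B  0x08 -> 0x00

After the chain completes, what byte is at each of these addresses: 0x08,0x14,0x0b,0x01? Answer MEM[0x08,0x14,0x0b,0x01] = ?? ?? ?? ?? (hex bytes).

#0 dst[0x04+3] := {0xa7,0x70,0x65}
#1 dst[0x00+4] := {0xa7,0x70,0x65,0x70}
#2 dst[0x0d+5] := {0x48,0xd3,0xf6,0x86,0x49}
#3 dst[0x11+6] := {0x16,0x31,0xe9,0x9d,0xa7,0x48}
#4 dst[0x09+4] := {0x49,0x94,0xed,0x8f}
#5 dst[0x00+7] := {0x16,0x49,0x94,0xed,0x8f,0x48,0xd3}
query mem[0x08]=0x16, mem[0x14]=0x9d, mem[0x0b]=0xed, mem[0x01]=0x49

MEM[0x08,0x14,0x0b,0x01] = 16 9d ed 49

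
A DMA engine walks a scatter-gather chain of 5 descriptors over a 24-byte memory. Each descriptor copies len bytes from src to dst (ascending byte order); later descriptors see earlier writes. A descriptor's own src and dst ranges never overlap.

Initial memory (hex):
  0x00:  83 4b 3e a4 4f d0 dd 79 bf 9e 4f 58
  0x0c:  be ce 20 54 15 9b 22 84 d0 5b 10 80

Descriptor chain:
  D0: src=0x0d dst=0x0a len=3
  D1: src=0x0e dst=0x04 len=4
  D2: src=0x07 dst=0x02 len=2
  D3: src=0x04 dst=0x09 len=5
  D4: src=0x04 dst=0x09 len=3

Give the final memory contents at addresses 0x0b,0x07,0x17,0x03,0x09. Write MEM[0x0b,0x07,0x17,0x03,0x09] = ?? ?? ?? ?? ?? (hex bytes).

#0 dst[0x0a+3] := {0xce,0x20,0x54}
#1 dst[0x04+4] := {0x20,0x54,0x15,0x9b}
#2 dst[0x02+2] := {0x9b,0xbf}
#3 dst[0x09+5] := {0x20,0x54,0x15,0x9b,0xbf}
#4 dst[0x09+3] := {0x20,0x54,0x15}
query mem[0x0b]=0x15, mem[0x07]=0x9b, mem[0x17]=0x80, mem[0x03]=0xbf, mem[0x09]=0x20

MEM[0x0b,0x07,0x17,0x03,0x09] = 15 9b 80 bf 20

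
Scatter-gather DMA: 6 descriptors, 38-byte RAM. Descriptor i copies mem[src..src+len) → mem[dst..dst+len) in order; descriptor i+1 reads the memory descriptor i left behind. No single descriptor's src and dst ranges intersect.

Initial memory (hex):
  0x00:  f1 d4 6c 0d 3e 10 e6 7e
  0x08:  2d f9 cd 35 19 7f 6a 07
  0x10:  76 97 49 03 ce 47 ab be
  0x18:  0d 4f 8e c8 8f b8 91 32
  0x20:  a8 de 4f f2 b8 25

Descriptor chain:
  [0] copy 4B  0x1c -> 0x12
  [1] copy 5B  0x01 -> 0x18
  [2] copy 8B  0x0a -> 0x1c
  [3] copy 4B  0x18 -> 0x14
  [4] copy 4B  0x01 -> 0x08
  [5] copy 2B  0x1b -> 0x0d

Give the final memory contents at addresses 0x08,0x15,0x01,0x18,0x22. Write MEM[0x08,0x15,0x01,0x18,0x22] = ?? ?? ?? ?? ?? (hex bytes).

#0 dst[0x12+4] := {0x8f,0xb8,0x91,0x32}
#1 dst[0x18+5] := {0xd4,0x6c,0x0d,0x3e,0x10}
#2 dst[0x1c+8] := {0xcd,0x35,0x19,0x7f,0x6a,0x07,0x76,0x97}
#3 dst[0x14+4] := {0xd4,0x6c,0x0d,0x3e}
#4 dst[0x08+4] := {0xd4,0x6c,0x0d,0x3e}
#5 dst[0x0d+2] := {0x3e,0xcd}
query mem[0x08]=0xd4, mem[0x15]=0x6c, mem[0x01]=0xd4, mem[0x18]=0xd4, mem[0x22]=0x76

MEM[0x08,0x15,0x01,0x18,0x22] = d4 6c d4 d4 76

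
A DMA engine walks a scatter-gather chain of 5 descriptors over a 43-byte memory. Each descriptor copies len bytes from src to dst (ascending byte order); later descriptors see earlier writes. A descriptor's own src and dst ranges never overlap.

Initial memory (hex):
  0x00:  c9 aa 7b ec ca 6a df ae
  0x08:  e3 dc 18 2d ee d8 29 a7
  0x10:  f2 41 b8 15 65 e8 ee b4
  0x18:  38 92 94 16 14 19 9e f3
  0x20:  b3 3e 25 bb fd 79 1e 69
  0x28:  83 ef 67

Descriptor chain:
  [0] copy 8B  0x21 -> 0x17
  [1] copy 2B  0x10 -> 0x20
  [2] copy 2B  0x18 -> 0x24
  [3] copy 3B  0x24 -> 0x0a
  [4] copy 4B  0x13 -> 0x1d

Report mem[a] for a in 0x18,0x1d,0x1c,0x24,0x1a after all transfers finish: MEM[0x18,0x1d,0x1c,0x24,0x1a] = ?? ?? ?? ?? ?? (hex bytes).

MEM[0x18,0x1d,0x1c,0x24,0x1a] = 25 15 1e 25 fd

  after D0: wrote 8B at 0x17 = 3e25bbfd791e6983
  after D1: wrote 2B at 0x20 = f241
  after D2: wrote 2B at 0x24 = 25bb
  after D3: wrote 3B at 0x0a = 25bb1e
  after D4: wrote 4B at 0x1d = 1565e8ee
query mem[0x18]=0x25, mem[0x1d]=0x15, mem[0x1c]=0x1e, mem[0x24]=0x25, mem[0x1a]=0xfd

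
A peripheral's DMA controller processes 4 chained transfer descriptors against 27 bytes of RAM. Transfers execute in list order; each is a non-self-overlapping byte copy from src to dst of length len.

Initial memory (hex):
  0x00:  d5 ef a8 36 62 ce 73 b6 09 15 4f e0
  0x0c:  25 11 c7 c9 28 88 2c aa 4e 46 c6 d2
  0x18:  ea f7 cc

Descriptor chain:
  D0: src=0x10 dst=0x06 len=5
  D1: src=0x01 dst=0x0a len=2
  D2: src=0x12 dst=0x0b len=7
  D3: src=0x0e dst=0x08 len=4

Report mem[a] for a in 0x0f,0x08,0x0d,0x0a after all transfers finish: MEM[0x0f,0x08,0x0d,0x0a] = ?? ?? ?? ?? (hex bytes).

[0] 0x10->0x06 len=5 : 28 88 2c aa 4e
[1] 0x01->0x0a len=2 : ef a8
[2] 0x12->0x0b len=7 : 2c aa 4e 46 c6 d2 ea
[3] 0x0e->0x08 len=4 : 46 c6 d2 ea
query mem[0x0f]=0xc6, mem[0x08]=0x46, mem[0x0d]=0x4e, mem[0x0a]=0xd2

MEM[0x0f,0x08,0x0d,0x0a] = c6 46 4e d2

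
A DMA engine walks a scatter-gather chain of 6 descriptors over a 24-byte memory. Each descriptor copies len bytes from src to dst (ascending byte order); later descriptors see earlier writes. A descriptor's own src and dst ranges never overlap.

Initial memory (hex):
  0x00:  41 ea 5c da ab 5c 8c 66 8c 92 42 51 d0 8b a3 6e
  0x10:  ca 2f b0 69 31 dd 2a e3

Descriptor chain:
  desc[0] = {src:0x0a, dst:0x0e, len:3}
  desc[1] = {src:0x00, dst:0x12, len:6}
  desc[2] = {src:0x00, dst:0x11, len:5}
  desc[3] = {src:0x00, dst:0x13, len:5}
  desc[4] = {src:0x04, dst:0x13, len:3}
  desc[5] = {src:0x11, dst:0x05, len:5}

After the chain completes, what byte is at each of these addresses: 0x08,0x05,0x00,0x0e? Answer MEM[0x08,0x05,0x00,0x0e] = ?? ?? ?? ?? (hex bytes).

D0: mem[0x0e..0x10] <- [42 51 d0]
D1: mem[0x12..0x17] <- [41 ea 5c da ab 5c]
D2: mem[0x11..0x15] <- [41 ea 5c da ab]
D3: mem[0x13..0x17] <- [41 ea 5c da ab]
D4: mem[0x13..0x15] <- [ab 5c 8c]
D5: mem[0x05..0x09] <- [41 ea ab 5c 8c]
query mem[0x08]=0x5c, mem[0x05]=0x41, mem[0x00]=0x41, mem[0x0e]=0x42

MEM[0x08,0x05,0x00,0x0e] = 5c 41 41 42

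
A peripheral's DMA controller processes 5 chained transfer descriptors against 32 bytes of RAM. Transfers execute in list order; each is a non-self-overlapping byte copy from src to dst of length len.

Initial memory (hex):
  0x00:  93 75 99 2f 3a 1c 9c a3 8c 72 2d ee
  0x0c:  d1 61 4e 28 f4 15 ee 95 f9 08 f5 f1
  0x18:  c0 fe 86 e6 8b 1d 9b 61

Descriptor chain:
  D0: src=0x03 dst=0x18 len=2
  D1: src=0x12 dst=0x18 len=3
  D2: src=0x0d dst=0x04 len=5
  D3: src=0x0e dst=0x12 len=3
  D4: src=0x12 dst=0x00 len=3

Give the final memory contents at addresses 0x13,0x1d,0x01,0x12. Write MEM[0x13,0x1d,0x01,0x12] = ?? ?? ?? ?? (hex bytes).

MEM[0x13,0x1d,0x01,0x12] = 28 1d 28 4e

#0 dst[0x18+2] := {0x2f,0x3a}
#1 dst[0x18+3] := {0xee,0x95,0xf9}
#2 dst[0x04+5] := {0x61,0x4e,0x28,0xf4,0x15}
#3 dst[0x12+3] := {0x4e,0x28,0xf4}
#4 dst[0x00+3] := {0x4e,0x28,0xf4}
query mem[0x13]=0x28, mem[0x1d]=0x1d, mem[0x01]=0x28, mem[0x12]=0x4e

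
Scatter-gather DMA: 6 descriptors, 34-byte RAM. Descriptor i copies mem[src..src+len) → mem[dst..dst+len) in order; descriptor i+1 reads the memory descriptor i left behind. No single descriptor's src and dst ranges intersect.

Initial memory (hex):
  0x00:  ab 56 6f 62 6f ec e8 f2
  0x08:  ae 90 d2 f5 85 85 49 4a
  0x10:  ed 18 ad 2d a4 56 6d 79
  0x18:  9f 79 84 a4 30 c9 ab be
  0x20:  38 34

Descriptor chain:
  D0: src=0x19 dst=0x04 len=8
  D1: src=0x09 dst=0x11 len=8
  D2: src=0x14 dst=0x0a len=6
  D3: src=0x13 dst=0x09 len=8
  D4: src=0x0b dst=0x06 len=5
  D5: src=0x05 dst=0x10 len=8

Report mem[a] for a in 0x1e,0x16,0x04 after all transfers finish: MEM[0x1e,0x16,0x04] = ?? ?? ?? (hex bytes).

[0] 0x19->0x04 len=8 : 79 84 a4 30 c9 ab be 38
[1] 0x09->0x11 len=8 : ab be 38 85 85 49 4a ed
[2] 0x14->0x0a len=6 : 85 85 49 4a ed 79
[3] 0x13->0x09 len=8 : 38 85 85 49 4a ed 79 84
[4] 0x0b->0x06 len=5 : 85 49 4a ed 79
[5] 0x05->0x10 len=8 : 84 85 49 4a ed 79 85 49
query mem[0x1e]=0xab, mem[0x16]=0x85, mem[0x04]=0x79

MEM[0x1e,0x16,0x04] = ab 85 79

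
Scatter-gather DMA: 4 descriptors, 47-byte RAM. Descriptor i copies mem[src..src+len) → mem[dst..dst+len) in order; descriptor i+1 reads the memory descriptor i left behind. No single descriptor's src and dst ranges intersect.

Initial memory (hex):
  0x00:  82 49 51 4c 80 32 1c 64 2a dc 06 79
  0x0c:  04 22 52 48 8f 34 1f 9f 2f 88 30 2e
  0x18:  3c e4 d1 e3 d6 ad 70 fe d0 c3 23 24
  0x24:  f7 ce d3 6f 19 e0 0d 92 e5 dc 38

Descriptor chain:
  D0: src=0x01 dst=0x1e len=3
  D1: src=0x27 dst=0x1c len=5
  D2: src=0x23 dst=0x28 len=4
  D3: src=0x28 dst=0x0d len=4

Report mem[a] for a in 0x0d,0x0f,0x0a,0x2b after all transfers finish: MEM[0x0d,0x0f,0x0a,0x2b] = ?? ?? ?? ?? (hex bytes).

MEM[0x0d,0x0f,0x0a,0x2b] = 24 ce 06 d3

  after D0: wrote 3B at 0x1e = 49514c
  after D1: wrote 5B at 0x1c = 6f19e00d92
  after D2: wrote 4B at 0x28 = 24f7ced3
  after D3: wrote 4B at 0x0d = 24f7ced3
query mem[0x0d]=0x24, mem[0x0f]=0xce, mem[0x0a]=0x06, mem[0x2b]=0xd3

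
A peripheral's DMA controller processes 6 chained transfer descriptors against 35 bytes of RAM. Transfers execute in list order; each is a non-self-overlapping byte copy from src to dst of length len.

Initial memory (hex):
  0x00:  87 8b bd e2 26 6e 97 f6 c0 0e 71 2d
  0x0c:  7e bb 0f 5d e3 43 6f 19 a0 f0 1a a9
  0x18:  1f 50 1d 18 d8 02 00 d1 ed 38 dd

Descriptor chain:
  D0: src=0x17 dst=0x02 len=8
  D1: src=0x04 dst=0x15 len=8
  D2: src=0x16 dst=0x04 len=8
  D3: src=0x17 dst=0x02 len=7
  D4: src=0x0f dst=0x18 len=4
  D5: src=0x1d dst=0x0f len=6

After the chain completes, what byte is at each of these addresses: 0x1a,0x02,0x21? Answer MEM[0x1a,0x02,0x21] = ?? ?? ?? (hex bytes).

MEM[0x1a,0x02,0x21] = 43 18 38

[0] 0x17->0x02 len=8 : a9 1f 50 1d 18 d8 02 00
[1] 0x04->0x15 len=8 : 50 1d 18 d8 02 00 71 2d
[2] 0x16->0x04 len=8 : 1d 18 d8 02 00 71 2d 02
[3] 0x17->0x02 len=7 : 18 d8 02 00 71 2d 02
[4] 0x0f->0x18 len=4 : 5d e3 43 6f
[5] 0x1d->0x0f len=6 : 02 00 d1 ed 38 dd
query mem[0x1a]=0x43, mem[0x02]=0x18, mem[0x21]=0x38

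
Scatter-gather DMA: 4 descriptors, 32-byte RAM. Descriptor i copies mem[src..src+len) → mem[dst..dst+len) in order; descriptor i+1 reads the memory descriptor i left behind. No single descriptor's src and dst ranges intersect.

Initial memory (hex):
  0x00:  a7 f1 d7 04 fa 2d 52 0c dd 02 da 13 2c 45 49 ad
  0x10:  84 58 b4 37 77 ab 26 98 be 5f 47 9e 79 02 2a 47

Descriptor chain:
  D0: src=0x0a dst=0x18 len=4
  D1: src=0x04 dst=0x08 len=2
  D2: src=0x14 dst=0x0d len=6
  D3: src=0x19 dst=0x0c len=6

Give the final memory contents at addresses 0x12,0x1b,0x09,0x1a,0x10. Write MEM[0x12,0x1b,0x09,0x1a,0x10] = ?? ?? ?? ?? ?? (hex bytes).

[0] 0x0a->0x18 len=4 : da 13 2c 45
[1] 0x04->0x08 len=2 : fa 2d
[2] 0x14->0x0d len=6 : 77 ab 26 98 da 13
[3] 0x19->0x0c len=6 : 13 2c 45 79 02 2a
query mem[0x12]=0x13, mem[0x1b]=0x45, mem[0x09]=0x2d, mem[0x1a]=0x2c, mem[0x10]=0x02

MEM[0x12,0x1b,0x09,0x1a,0x10] = 13 45 2d 2c 02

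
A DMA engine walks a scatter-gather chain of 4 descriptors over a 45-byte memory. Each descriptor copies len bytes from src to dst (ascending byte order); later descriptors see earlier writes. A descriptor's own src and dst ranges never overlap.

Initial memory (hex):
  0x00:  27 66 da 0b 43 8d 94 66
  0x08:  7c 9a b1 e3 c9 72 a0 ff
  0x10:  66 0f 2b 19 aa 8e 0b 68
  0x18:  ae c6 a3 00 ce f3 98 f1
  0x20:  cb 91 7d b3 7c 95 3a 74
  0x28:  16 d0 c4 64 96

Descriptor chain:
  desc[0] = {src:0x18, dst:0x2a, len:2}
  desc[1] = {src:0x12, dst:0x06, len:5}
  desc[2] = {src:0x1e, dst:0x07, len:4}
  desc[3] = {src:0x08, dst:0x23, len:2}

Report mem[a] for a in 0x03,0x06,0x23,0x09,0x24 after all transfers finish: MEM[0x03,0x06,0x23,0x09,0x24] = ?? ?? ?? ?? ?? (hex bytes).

D0: mem[0x2a..0x2b] <- [ae c6]
D1: mem[0x06..0x0a] <- [2b 19 aa 8e 0b]
D2: mem[0x07..0x0a] <- [98 f1 cb 91]
D3: mem[0x23..0x24] <- [f1 cb]
query mem[0x03]=0x0b, mem[0x06]=0x2b, mem[0x23]=0xf1, mem[0x09]=0xcb, mem[0x24]=0xcb

MEM[0x03,0x06,0x23,0x09,0x24] = 0b 2b f1 cb cb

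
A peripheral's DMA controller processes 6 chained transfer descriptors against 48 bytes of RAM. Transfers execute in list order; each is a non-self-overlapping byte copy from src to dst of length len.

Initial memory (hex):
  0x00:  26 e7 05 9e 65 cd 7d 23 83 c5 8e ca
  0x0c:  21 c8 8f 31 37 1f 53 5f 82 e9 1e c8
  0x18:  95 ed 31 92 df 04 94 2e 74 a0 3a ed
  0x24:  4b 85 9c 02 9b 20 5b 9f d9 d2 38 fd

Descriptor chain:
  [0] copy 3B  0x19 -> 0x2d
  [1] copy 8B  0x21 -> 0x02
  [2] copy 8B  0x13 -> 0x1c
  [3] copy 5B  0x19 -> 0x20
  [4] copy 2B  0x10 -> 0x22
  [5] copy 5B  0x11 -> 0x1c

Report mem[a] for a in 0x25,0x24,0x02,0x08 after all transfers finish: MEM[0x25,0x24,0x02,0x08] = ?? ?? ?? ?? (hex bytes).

MEM[0x25,0x24,0x02,0x08] = 85 82 a0 02

#0 dst[0x2d+3] := {0xed,0x31,0x92}
#1 dst[0x02+8] := {0xa0,0x3a,0xed,0x4b,0x85,0x9c,0x02,0x9b}
#2 dst[0x1c+8] := {0x5f,0x82,0xe9,0x1e,0xc8,0x95,0xed,0x31}
#3 dst[0x20+5] := {0xed,0x31,0x92,0x5f,0x82}
#4 dst[0x22+2] := {0x37,0x1f}
#5 dst[0x1c+5] := {0x1f,0x53,0x5f,0x82,0xe9}
query mem[0x25]=0x85, mem[0x24]=0x82, mem[0x02]=0xa0, mem[0x08]=0x02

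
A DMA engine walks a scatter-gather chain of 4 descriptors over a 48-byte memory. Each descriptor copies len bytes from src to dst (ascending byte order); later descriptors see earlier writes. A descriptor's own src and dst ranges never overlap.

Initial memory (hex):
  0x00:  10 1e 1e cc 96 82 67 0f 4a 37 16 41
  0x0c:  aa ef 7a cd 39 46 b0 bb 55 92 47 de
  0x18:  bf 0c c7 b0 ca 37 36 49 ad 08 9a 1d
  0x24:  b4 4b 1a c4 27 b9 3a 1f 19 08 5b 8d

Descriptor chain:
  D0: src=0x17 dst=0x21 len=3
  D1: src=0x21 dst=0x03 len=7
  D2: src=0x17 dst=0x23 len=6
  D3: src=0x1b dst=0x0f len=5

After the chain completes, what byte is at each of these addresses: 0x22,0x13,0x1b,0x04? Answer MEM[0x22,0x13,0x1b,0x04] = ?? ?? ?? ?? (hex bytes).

MEM[0x22,0x13,0x1b,0x04] = bf 49 b0 bf

[0] 0x17->0x21 len=3 : de bf 0c
[1] 0x21->0x03 len=7 : de bf 0c b4 4b 1a c4
[2] 0x17->0x23 len=6 : de bf 0c c7 b0 ca
[3] 0x1b->0x0f len=5 : b0 ca 37 36 49
query mem[0x22]=0xbf, mem[0x13]=0x49, mem[0x1b]=0xb0, mem[0x04]=0xbf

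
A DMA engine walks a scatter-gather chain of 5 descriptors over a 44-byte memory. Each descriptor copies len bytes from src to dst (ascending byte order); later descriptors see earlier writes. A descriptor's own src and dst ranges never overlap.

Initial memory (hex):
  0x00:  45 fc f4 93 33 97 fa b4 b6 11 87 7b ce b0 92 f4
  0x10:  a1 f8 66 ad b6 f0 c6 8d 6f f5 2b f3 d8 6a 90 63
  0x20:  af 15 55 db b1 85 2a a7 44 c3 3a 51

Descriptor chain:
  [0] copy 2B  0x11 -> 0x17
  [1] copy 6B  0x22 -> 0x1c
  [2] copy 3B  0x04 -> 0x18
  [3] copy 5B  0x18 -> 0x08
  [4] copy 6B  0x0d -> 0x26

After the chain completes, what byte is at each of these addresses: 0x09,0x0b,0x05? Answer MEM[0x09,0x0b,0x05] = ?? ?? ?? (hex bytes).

MEM[0x09,0x0b,0x05] = 97 f3 97

[0] 0x11->0x17 len=2 : f8 66
[1] 0x22->0x1c len=6 : 55 db b1 85 2a a7
[2] 0x04->0x18 len=3 : 33 97 fa
[3] 0x18->0x08 len=5 : 33 97 fa f3 55
[4] 0x0d->0x26 len=6 : b0 92 f4 a1 f8 66
query mem[0x09]=0x97, mem[0x0b]=0xf3, mem[0x05]=0x97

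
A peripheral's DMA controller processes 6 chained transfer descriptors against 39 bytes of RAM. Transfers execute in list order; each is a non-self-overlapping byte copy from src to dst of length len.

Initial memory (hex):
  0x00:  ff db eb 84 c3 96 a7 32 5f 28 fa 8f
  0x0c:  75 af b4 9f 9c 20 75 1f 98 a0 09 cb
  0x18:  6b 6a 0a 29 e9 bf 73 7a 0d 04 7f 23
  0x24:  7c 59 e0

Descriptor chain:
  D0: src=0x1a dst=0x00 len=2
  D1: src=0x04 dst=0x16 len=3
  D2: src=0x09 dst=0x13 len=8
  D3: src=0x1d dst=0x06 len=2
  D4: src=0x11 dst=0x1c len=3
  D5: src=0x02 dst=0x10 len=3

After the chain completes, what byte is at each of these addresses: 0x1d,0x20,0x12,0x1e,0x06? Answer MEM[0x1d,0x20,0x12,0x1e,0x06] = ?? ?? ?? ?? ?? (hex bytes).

MEM[0x1d,0x20,0x12,0x1e,0x06] = 75 0d c3 28 bf

D0: mem[0x00..0x01] <- [0a 29]
D1: mem[0x16..0x18] <- [c3 96 a7]
D2: mem[0x13..0x1a] <- [28 fa 8f 75 af b4 9f 9c]
D3: mem[0x06..0x07] <- [bf 73]
D4: mem[0x1c..0x1e] <- [20 75 28]
D5: mem[0x10..0x12] <- [eb 84 c3]
query mem[0x1d]=0x75, mem[0x20]=0x0d, mem[0x12]=0xc3, mem[0x1e]=0x28, mem[0x06]=0xbf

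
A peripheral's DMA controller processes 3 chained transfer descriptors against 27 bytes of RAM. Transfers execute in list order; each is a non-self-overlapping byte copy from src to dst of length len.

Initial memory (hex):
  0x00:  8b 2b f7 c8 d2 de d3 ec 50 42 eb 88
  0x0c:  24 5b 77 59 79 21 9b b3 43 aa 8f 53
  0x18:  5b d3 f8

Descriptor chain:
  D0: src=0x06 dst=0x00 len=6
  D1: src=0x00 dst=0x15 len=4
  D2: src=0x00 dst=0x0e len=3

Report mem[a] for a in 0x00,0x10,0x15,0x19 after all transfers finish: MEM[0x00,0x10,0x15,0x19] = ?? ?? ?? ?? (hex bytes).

D0: mem[0x00..0x05] <- [d3 ec 50 42 eb 88]
D1: mem[0x15..0x18] <- [d3 ec 50 42]
D2: mem[0x0e..0x10] <- [d3 ec 50]
query mem[0x00]=0xd3, mem[0x10]=0x50, mem[0x15]=0xd3, mem[0x19]=0xd3

MEM[0x00,0x10,0x15,0x19] = d3 50 d3 d3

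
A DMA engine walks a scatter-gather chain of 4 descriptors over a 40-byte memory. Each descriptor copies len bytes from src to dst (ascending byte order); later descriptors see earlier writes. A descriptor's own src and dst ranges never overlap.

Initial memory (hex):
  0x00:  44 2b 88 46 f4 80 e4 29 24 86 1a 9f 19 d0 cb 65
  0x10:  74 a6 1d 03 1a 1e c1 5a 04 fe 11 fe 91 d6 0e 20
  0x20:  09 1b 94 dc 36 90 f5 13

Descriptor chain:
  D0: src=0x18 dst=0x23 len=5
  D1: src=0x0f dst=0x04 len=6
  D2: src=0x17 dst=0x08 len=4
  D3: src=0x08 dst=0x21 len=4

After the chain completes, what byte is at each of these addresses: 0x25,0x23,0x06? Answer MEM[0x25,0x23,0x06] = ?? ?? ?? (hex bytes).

#0 dst[0x23+5] := {0x04,0xfe,0x11,0xfe,0x91}
#1 dst[0x04+6] := {0x65,0x74,0xa6,0x1d,0x03,0x1a}
#2 dst[0x08+4] := {0x5a,0x04,0xfe,0x11}
#3 dst[0x21+4] := {0x5a,0x04,0xfe,0x11}
query mem[0x25]=0x11, mem[0x23]=0xfe, mem[0x06]=0xa6

MEM[0x25,0x23,0x06] = 11 fe a6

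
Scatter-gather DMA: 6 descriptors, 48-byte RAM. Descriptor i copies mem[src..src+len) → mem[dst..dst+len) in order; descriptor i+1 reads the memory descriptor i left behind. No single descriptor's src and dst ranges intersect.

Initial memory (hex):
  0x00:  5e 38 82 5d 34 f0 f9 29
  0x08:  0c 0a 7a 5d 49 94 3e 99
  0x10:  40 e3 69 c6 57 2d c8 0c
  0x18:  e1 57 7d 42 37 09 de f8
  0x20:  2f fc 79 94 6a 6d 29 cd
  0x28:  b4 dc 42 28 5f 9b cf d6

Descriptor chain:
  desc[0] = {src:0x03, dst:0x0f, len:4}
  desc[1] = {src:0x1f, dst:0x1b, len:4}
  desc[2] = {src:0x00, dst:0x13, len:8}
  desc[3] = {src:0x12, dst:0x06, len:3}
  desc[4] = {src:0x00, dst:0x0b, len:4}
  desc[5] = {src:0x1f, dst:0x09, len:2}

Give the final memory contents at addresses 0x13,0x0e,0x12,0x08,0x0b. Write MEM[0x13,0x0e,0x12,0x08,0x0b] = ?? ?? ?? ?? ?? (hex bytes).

MEM[0x13,0x0e,0x12,0x08,0x0b] = 5e 5d f9 38 5e

D0: mem[0x0f..0x12] <- [5d 34 f0 f9]
D1: mem[0x1b..0x1e] <- [f8 2f fc 79]
D2: mem[0x13..0x1a] <- [5e 38 82 5d 34 f0 f9 29]
D3: mem[0x06..0x08] <- [f9 5e 38]
D4: mem[0x0b..0x0e] <- [5e 38 82 5d]
D5: mem[0x09..0x0a] <- [f8 2f]
query mem[0x13]=0x5e, mem[0x0e]=0x5d, mem[0x12]=0xf9, mem[0x08]=0x38, mem[0x0b]=0x5e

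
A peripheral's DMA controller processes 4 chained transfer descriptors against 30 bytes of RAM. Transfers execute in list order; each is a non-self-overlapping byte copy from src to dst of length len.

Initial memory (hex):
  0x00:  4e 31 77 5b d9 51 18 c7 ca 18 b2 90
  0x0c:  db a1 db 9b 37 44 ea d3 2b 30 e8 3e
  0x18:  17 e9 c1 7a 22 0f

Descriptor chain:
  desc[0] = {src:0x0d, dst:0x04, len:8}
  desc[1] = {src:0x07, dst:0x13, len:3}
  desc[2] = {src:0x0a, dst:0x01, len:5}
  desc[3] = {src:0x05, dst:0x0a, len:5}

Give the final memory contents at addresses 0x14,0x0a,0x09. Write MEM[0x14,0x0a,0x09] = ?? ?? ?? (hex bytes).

MEM[0x14,0x0a,0x09] = 44 db ea

  after D0: wrote 8B at 0x04 = a1db9b3744ead32b
  after D1: wrote 3B at 0x13 = 3744ea
  after D2: wrote 5B at 0x01 = d32bdba1db
  after D3: wrote 5B at 0x0a = db9b3744ea
query mem[0x14]=0x44, mem[0x0a]=0xdb, mem[0x09]=0xea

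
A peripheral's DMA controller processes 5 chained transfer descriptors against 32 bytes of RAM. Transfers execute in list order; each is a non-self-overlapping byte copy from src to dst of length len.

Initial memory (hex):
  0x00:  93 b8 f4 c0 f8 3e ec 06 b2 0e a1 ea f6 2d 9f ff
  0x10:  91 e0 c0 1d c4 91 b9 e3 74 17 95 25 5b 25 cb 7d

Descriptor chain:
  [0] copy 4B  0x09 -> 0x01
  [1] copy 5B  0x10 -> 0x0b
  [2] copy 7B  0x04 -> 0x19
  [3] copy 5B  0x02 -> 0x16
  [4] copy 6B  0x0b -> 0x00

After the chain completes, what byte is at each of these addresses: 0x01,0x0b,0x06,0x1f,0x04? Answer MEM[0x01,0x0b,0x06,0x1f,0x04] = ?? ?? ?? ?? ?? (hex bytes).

  after D0: wrote 4B at 0x01 = 0ea1eaf6
  after D1: wrote 5B at 0x0b = 91e0c01dc4
  after D2: wrote 7B at 0x19 = f63eec06b20ea1
  after D3: wrote 5B at 0x16 = a1eaf63eec
  after D4: wrote 6B at 0x00 = 91e0c01dc491
query mem[0x01]=0xe0, mem[0x0b]=0x91, mem[0x06]=0xec, mem[0x1f]=0xa1, mem[0x04]=0xc4

MEM[0x01,0x0b,0x06,0x1f,0x04] = e0 91 ec a1 c4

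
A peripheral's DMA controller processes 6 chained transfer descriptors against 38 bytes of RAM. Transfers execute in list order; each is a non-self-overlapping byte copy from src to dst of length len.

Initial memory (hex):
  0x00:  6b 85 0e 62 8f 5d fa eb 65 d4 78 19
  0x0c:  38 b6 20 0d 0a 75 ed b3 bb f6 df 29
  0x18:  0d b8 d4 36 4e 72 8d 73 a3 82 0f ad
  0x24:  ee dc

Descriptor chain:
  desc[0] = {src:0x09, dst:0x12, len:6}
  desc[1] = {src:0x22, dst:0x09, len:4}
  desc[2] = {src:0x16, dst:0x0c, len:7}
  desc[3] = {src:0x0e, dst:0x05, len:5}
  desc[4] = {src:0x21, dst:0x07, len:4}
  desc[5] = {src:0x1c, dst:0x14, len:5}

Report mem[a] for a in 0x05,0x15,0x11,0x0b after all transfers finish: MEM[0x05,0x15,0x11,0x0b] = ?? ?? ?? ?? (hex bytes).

MEM[0x05,0x15,0x11,0x0b] = 0d 72 36 ee

  after D0: wrote 6B at 0x12 = d4781938b620
  after D1: wrote 4B at 0x09 = 0fadeedc
  after D2: wrote 7B at 0x0c = b6200db8d4364e
  after D3: wrote 5B at 0x05 = 0db8d4364e
  after D4: wrote 4B at 0x07 = 820fadee
  after D5: wrote 5B at 0x14 = 4e728d73a3
query mem[0x05]=0x0d, mem[0x15]=0x72, mem[0x11]=0x36, mem[0x0b]=0xee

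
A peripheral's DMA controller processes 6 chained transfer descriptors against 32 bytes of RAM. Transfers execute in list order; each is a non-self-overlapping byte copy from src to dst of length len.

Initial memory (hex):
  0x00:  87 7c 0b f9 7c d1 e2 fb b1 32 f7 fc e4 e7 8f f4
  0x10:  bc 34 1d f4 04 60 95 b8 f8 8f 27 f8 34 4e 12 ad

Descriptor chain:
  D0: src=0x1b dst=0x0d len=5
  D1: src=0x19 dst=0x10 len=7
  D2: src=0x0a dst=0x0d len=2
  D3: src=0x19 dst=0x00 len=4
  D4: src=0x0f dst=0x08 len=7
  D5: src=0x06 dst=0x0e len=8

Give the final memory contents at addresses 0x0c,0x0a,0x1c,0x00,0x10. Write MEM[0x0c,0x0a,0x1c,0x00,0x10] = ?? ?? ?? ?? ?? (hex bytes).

D0: mem[0x0d..0x11] <- [f8 34 4e 12 ad]
D1: mem[0x10..0x16] <- [8f 27 f8 34 4e 12 ad]
D2: mem[0x0d..0x0e] <- [f7 fc]
D3: mem[0x00..0x03] <- [8f 27 f8 34]
D4: mem[0x08..0x0e] <- [4e 8f 27 f8 34 4e 12]
D5: mem[0x0e..0x15] <- [e2 fb 4e 8f 27 f8 34 4e]
query mem[0x0c]=0x34, mem[0x0a]=0x27, mem[0x1c]=0x34, mem[0x00]=0x8f, mem[0x10]=0x4e

MEM[0x0c,0x0a,0x1c,0x00,0x10] = 34 27 34 8f 4e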